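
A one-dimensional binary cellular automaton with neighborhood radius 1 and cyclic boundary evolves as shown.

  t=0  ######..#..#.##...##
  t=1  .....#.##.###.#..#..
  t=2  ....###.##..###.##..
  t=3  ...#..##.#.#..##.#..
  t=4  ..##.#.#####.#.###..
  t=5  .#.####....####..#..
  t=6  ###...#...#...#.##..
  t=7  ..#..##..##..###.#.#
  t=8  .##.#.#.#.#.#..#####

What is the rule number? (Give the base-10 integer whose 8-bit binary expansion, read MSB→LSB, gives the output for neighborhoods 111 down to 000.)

102

  nb ###: next=.  (t=0,i=0, bit7=0)
  nb ##.: next=#  (t=0,i=5, bit6=1)
  nb #.#: next=#  (t=0,i=12, bit5=1)
  nb #..: next=.  (t=0,i=6, bit4=0)
  nb .##: next=.  (t=0,i=13, bit3=0)
  nb .#.: next=#  (t=0,i=8, bit2=1)
  nb ..#: next=#  (t=0,i=7, bit1=1)
  nb ...: next=.  (t=0,i=16, bit0=0)
  bits 01100110 = 102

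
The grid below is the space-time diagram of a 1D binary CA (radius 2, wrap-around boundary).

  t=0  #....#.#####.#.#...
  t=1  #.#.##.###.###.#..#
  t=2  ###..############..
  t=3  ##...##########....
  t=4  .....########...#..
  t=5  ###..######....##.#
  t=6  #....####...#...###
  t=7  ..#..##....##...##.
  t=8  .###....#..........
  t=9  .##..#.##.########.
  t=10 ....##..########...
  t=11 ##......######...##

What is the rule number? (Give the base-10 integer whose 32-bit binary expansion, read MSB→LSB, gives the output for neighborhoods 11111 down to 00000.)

2897601205

  ##### -> #   bit 31 = 1  t=0,i=9
  ####. -> .   bit 30 = 0  t=0,i=10
  ###.# -> #   bit 29 = 1  t=0,i=11
  ###.. -> .   bit 28 = 0  t=2,i=2
  ##.## -> #   bit 27 = 1  t=1,i=6
  ##.#. -> #   bit 26 = 1  t=0,i=12
  ##..# -> .   bit 25 = 0  t=2,i=3
  ##... -> .   bit 24 = 0  t=3,i=2
  #.### -> #   bit 23 = 1  t=0,i=7
  #.##. -> .   bit 22 = 0  t=1,i=4
  #.#.# -> #   bit 21 = 1  t=0,i=13
  #.#.. -> #   bit 20 = 1  t=0,i=15
  #..## -> .   bit 19 = 0  t=1,i=17
  #..#. -> #   bit 18 = 1  t=9,i=4
  #...# -> .   bit 17 = 0  t=0,i=17
  #.... -> #   bit 16 = 1  t=0,i=2
  .#### -> #   bit 15 = 1  t=0,i=8
  .###. -> #   bit 14 = 1  t=1,i=8
  .##.# -> #   bit 13 = 1  t=1,i=0
  .##.. -> .   bit 12 = 0  t=3,i=1
  .#.## -> .   bit 11 = 0  t=0,i=6
  .#.#. -> .   bit 10 = 0  t=0,i=14
  .#..# -> #   bit 9 = 1  t=1,i=16
  .#... -> .   bit 8 = 0  t=0,i=1
  ..### -> #   bit 7 = 1  t=2,i=0
  ..##. -> .   bit 6 = 0  t=1,i=18
  ..#.# -> #   bit 5 = 1  t=0,i=5
  ..#.. -> #   bit 4 = 1  t=0,i=0
  ...## -> .   bit 3 = 0  t=3,i=4
  ...#. -> #   bit 2 = 1  t=0,i=4
  ....# -> .   bit 1 = 0  t=0,i=3
  ..... -> #   bit 0 = 1  t=4,i=0
  bits 10101100101101011110001010110101 = 2897601205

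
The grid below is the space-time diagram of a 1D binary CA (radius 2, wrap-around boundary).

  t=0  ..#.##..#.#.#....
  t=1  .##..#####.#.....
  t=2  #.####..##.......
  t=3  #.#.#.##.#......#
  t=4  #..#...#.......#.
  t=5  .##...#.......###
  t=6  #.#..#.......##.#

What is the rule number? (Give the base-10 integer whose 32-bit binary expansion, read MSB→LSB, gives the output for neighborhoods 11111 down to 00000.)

  ##### -> .   bit 31 = 0  t=1,i=7
  ####. -> #   bit 30 = 1  t=1,i=8
  ###.# -> #   bit 29 = 1  t=1,i=9
  ###.. -> .   bit 28 = 0  t=2,i=5
  ##.## -> #   bit 27 = 1  t=5,i=0
  ##.#. -> .   bit 26 = 0  t=1,i=10
  ##..# -> #   bit 25 = 1  t=0,i=6
  ##... -> .   bit 24 = 0  t=2,i=10
  #.### -> #   bit 23 = 1  t=2,i=2
  #.##. -> .   bit 22 = 0  t=0,i=4
  #.#.# -> .   bit 21 = 0  t=0,i=10
  #.#.. -> .   bit 20 = 0  t=0,i=12
  #..## -> #   bit 19 = 1  t=1,i=4
  #..#. -> #   bit 18 = 1  t=0,i=7
  #...# -> .   bit 17 = 0  t=4,i=5
  #.... -> .   bit 16 = 0  t=0,i=14
  .#### -> .   bit 15 = 0  t=1,i=6
  .###. -> .   bit 14 = 0  t=5,i=15
  .##.# -> #   bit 13 = 1  t=3,i=0
  .##.. -> #   bit 12 = 1  t=0,i=5
  .#.## -> .   bit 11 = 0  t=0,i=3
  .#.#. -> #   bit 10 = 1  t=0,i=9
  .#..# -> #   bit 9 = 1  t=4,i=1
  .#... -> .   bit 8 = 0  t=0,i=13
  ..### -> #   bit 7 = 1  t=1,i=5
  ..##. -> .   bit 6 = 0  t=1,i=1
  ..#.# -> #   bit 5 = 1  t=0,i=2
  ..#.. -> .   bit 4 = 0  t=4,i=3
  ...## -> #   bit 3 = 1  t=1,i=0
  ...#. -> #   bit 2 = 1  t=0,i=1
  ....# -> .   bit 1 = 0  t=0,i=0
  ..... -> .   bit 0 = 0  t=0,i=15
  bits 01101010100011000011011010101100 = 1787573932

1787573932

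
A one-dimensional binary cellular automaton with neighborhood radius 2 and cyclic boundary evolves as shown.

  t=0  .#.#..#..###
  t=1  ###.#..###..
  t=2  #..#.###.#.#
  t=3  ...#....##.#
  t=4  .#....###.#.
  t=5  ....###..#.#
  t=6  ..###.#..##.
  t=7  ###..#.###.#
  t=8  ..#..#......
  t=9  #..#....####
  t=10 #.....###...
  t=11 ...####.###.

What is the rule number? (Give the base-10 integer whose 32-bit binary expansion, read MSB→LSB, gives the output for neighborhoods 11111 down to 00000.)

  ##### -> .   bit 31 = 0  t=9,i=10
  ####. -> .   bit 30 = 0  t=7,i=1
  ###.# -> .   bit 29 = 0  t=0,i=11
  ###.. -> #   bit 28 = 1  t=1,i=9
  ##.## -> .   bit 27 = 0  t=7,i=10
  ##.#. -> #   bit 26 = 1  t=0,i=0
  ##..# -> .   bit 25 = 0  t=1,i=10
  ##... -> #   bit 24 = 1  t=6,i=11
  #.### -> .   bit 23 = 0  t=2,i=5
  #.##. -> #   bit 22 = 1  t=2,i=11
  #.#.# -> #   bit 21 = 1  t=0,i=1
  #.#.. -> .   bit 20 = 0  t=0,i=3
  #..## -> #   bit 19 = 1  t=0,i=8
  #..#. -> .   bit 18 = 0  t=0,i=5
  #...# -> #   bit 17 = 1  t=3,i=1
  #.... -> .   bit 16 = 0  t=3,i=5
  .#### -> .   bit 15 = 0  t=7,i=0
  .###. -> .   bit 14 = 0  t=0,i=10
  .##.# -> .   bit 13 = 0  t=3,i=9
  .##.. -> .   bit 12 = 0  t=2,i=0
  .#.## -> .   bit 11 = 0  t=2,i=4
  .#.#. -> #   bit 10 = 1  t=0,i=2
  .#..# -> #   bit 9 = 1  t=0,i=4
  .#... -> .   bit 8 = 0  t=3,i=0
  ..### -> #   bit 7 = 1  t=0,i=9
  ..##. -> #   bit 6 = 1  t=3,i=8
  ..#.# -> #   bit 5 = 1  t=2,i=3
  ..#.. -> .   bit 4 = 0  t=0,i=6
  ...## -> #   bit 3 = 1  t=3,i=7
  ...#. -> .   bit 2 = 0  t=3,i=2
  ....# -> #   bit 1 = 1  t=3,i=6
  ..... -> #   bit 0 = 1  t=8,i=8
  bits 00010101011010100000011011101011 = 359270123

359270123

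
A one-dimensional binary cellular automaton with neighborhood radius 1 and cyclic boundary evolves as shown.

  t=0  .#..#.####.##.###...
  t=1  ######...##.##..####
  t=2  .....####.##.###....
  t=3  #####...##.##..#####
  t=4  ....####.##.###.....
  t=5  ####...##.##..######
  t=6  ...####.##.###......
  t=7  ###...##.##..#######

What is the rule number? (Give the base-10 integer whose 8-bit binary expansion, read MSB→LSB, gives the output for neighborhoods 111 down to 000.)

  nb ###: next=.  (t=0,i=7, bit7=0)
  nb ##.: next=#  (t=0,i=9, bit6=1)
  nb #.#: next=#  (t=0,i=5, bit5=1)
  nb #..: next=#  (t=0,i=2, bit4=1)
  nb .##: next=.  (t=0,i=6, bit3=0)
  nb .#.: next=#  (t=0,i=1, bit2=1)
  nb ..#: next=#  (t=0,i=0, bit1=1)
  nb ...: next=#  (t=0,i=18, bit0=1)
  bits 01110111 = 119

119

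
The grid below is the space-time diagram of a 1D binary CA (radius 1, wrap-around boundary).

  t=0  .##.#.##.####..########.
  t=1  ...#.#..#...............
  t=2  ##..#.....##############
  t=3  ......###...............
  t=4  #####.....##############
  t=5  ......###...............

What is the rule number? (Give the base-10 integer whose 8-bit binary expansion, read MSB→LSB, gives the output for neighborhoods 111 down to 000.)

33

  ### -> .   bit 7 = 0  t=0,i=10
  ##. -> .   bit 6 = 0  t=0,i=2
  #.# -> #   bit 5 = 1  t=0,i=3
  #.. -> .   bit 4 = 0  t=0,i=13
  .## -> .   bit 3 = 0  t=0,i=1
  .#. -> .   bit 2 = 0  t=0,i=4
  ..# -> .   bit 1 = 0  t=0,i=0
  ... -> #   bit 0 = 1  t=1,i=0
  bits 00100001 = 33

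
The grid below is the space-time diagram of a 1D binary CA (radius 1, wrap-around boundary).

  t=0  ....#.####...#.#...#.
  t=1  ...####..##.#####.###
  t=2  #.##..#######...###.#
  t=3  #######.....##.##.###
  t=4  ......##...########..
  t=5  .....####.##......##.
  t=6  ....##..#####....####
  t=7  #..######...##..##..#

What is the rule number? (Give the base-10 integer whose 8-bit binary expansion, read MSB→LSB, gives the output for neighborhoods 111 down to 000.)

  [7] ### => .  t=0,i=7
  [6] ##. => #  t=0,i=9
  [5] #.# => #  t=0,i=5
  [4] #.. => #  t=0,i=10
  [3] .## => #  t=0,i=6
  [2] .#. => #  t=0,i=4
  [1] ..# => #  t=0,i=3
  [0] ... => .  t=0,i=0
  bits 01111110 = 126

126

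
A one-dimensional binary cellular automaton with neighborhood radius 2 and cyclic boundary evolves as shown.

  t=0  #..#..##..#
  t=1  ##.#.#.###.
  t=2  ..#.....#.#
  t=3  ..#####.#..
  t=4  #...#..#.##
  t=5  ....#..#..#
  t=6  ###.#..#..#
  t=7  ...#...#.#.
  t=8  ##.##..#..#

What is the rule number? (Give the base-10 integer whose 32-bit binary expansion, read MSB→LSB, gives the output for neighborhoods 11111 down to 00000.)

2382975283

  #####|#  b31=1 t=3,i=4
  ####.|.  b30=0 t=3,i=5
  ###.#|.  b29=0 t=1,i=9
  ###..|.  b28=0 t=4,i=0
  ##.##|#  b27=1 t=1,i=10
  ##.#.|#  b26=1 t=1,i=2
  ##..#|#  b25=1 t=0,i=1
  ##...|.  b24=0 t=4,i=1
  #.###|.  b23=0 t=1,i=7
  #.##.|.  b22=0 t=1,i=0
  #.#.#|.  b21=0 t=1,i=3
  #.#..|.  b20=0 t=2,i=10
  #..##|#  b19=1 t=0,i=5
  #..#.|.  b18=0 t=0,i=2
  #...#|.  b17=0 t=4,i=2
  #....|#  b16=1 t=2,i=4
  .####|.  b15=0 t=3,i=3
  .###.|#  b14=1 t=1,i=8
  .##.#|.  b13=0 t=1,i=1
  .##..|#  b12=1 t=0,i=0
  .#.##|.  b11=0 t=1,i=6
  .#.#.|.  b10=0 t=1,i=4
  .#..#|.  b9=0 t=0,i=4
  .#...|#  b8=1 t=2,i=3
  ..###|.  b7=0 t=3,i=2
  ..##.|.  b6=0 t=0,i=6
  ..#.#|#  b5=1 t=2,i=8
  ..#..|#  b4=1 t=0,i=3
  ...##|.  b3=0 t=3,i=1
  ...#.|.  b2=0 t=2,i=7
  ....#|#  b1=1 t=2,i=6
  .....|#  b0=1 t=2,i=5
  bits 10001110000010010101000100110011 = 2382975283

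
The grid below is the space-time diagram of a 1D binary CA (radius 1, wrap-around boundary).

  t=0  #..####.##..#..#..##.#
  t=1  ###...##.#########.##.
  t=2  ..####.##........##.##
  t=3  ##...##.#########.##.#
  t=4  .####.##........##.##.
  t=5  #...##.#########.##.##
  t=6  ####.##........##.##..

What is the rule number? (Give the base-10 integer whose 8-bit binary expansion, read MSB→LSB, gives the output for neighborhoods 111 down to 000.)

  ### -> .   bit 7 = 0  t=0,i=4
  ##. -> #   bit 6 = 1  t=0,i=0
  #.# -> #   bit 5 = 1  t=0,i=7
  #.. -> #   bit 4 = 1  t=0,i=1
  .## -> .   bit 3 = 0  t=0,i=3
  .#. -> #   bit 2 = 1  t=0,i=12
  ..# -> #   bit 1 = 1  t=0,i=2
  ... -> #   bit 0 = 1  t=1,i=4
  bits 01110111 = 119

119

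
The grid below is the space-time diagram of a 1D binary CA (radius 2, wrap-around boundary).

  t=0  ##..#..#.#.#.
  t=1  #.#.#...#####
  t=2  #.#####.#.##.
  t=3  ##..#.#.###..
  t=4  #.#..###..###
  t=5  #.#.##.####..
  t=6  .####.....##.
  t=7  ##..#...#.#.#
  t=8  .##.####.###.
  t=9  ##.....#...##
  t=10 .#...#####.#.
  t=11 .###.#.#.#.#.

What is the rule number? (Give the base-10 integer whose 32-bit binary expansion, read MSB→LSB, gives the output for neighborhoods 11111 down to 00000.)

2994343382

  #####|#  b31=1 t=1,i=10
  ####.|.  b30=0 t=1,i=12
  ###.#|#  b29=1 t=1,i=0
  ###..|#  b28=1 t=3,i=10
  ##.##|.  b27=0 t=5,i=6
  ##.#.|.  b26=0 t=1,i=1
  ##..#|#  b25=1 t=0,i=2
  ##...|.  b24=0 t=6,i=5
  #.###|.  b23=0 t=2,i=2
  #.##.|#  b22=1 t=0,i=0
  #.#.#|#  b21=1 t=0,i=9
  #.#..|#  b20=1 t=1,i=4
  #..##|#  b19=1 t=3,i=12
  #..#.|.  b18=0 t=0,i=3
  #...#|#  b17=1 t=1,i=6
  #....|.  b16=0 t=6,i=6
  .####|.  b15=0 t=1,i=9
  .###.|.  b14=0 t=3,i=9
  .##.#|.  b13=0 t=2,i=11
  .##..|.  b12=0 t=0,i=1
  .#.##|#  b11=1 t=0,i=12
  .#.#.|#  b10=1 t=0,i=8
  .#..#|.  b9=0 t=0,i=5
  .#...|#  b8=1 t=1,i=5
  ..###|#  b7=1 t=1,i=8
  ..##.|#  b6=1 t=3,i=0
  ..#.#|.  b5=0 t=0,i=7
  ..#..|#  b4=1 t=0,i=4
  ...##|.  b3=0 t=1,i=7
  ...#.|#  b2=1 t=7,i=7
  ....#|#  b1=1 t=6,i=8
  .....|.  b0=0 t=6,i=7
  bits 10110010011110100000110111010110 = 2994343382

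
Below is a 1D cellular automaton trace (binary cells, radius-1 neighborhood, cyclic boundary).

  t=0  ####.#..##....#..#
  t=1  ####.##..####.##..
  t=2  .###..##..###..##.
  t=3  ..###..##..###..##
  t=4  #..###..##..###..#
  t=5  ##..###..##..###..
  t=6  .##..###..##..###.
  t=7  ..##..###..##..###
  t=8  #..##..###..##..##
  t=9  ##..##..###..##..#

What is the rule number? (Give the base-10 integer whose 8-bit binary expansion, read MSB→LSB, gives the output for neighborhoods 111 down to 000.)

213

  ### -> #   bit 7 = 1  t=0,i=0
  ##. -> #   bit 6 = 1  t=0,i=3
  #.# -> .   bit 5 = 0  t=0,i=4
  #.. -> #   bit 4 = 1  t=0,i=6
  .## -> .   bit 3 = 0  t=0,i=8
  .#. -> #   bit 2 = 1  t=0,i=5
  ..# -> .   bit 1 = 0  t=0,i=7
  ... -> #   bit 0 = 1  t=0,i=11
  bits 11010101 = 213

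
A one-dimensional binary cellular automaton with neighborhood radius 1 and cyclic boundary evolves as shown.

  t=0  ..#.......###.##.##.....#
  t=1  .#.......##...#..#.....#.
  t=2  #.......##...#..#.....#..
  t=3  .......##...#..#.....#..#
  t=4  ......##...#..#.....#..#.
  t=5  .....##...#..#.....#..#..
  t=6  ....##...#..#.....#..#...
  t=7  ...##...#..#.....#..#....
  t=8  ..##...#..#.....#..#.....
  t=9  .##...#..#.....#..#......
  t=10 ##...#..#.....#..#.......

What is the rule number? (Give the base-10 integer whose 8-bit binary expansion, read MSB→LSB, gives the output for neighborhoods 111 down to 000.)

  ###|.  b7=0 t=0,i=11
  ##.|.  b6=0 t=0,i=12
  #.#|.  b5=0 t=0,i=13
  #..|.  b4=0 t=0,i=0
  .##|#  b3=1 t=0,i=10
  .#.|.  b2=0 t=0,i=2
  ..#|#  b1=1 t=0,i=1
  ...|.  b0=0 t=0,i=4
  bits 00001010 = 10

10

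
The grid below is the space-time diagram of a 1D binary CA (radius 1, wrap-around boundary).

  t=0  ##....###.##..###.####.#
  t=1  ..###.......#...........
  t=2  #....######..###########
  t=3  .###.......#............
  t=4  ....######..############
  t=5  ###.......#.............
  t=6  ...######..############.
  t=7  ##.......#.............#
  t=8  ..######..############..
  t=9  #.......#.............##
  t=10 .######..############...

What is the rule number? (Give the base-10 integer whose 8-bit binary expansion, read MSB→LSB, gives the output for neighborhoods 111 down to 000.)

  ### -> .   bit 7 = 0  t=0,i=0
  ##. -> .   bit 6 = 0  t=0,i=1
  #.# -> .   bit 5 = 0  t=0,i=9
  #.. -> #   bit 4 = 1  t=0,i=2
  .## -> .   bit 3 = 0  t=0,i=6
  .#. -> .   bit 2 = 0  t=1,i=12
  ..# -> .   bit 1 = 0  t=0,i=5
  ... -> #   bit 0 = 1  t=0,i=3
  bits 00010001 = 17

17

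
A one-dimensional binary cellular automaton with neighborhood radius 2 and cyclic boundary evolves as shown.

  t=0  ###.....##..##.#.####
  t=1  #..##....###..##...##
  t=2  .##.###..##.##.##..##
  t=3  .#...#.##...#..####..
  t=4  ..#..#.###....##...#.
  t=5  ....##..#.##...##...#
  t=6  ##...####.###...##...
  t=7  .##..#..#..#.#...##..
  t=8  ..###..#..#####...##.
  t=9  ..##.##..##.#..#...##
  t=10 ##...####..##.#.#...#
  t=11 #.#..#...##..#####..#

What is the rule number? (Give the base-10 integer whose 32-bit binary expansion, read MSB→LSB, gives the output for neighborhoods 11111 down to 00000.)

2810008992

  #####|#  b31=1 t=0,i=0
  ####.|.  b30=0 t=0,i=1
  ###.#|#  b29=1 t=6,i=8
  ###..|.  b28=0 t=0,i=2
  ##.##|.  b27=0 t=2,i=0
  ##.#.|#  b26=1 t=0,i=14
  ##..#|#  b25=1 t=0,i=10
  ##...|#  b24=1 t=0,i=3
  #.###|.  b23=0 t=0,i=17
  #.##.|#  b22=1 t=2,i=1
  #.#.#|#  b21=1 t=0,i=15
  #.#..|#  b20=1 t=7,i=13
  #..##|#  b19=1 t=0,i=11
  #..#.|#  b18=1 t=4,i=4
  #...#|.  b17=0 t=1,i=17
  #....|#  b16=1 t=0,i=4
  .####|.  b15=0 t=0,i=18
  .###.|#  b14=1 t=1,i=10
  .##.#|.  b13=0 t=0,i=13
  .##..|#  b12=1 t=0,i=9
  .#.##|.  b11=0 t=0,i=16
  .#.#.|#  b10=1 t=7,i=12
  .#..#|.  b9=0 t=3,i=13
  .#...|#  b8=1 t=3,i=2
  ..###|#  b7=1 t=1,i=9
  ..##.|.  b6=0 t=0,i=8
  ..#.#|#  b5=1 t=3,i=5
  ..#..|.  b4=0 t=3,i=1
  ...##|.  b3=0 t=0,i=7
  ...#.|.  b2=0 t=3,i=0
  ....#|.  b1=0 t=0,i=6
  .....|.  b0=0 t=0,i=5
  bits 10100111011111010101010110100000 = 2810008992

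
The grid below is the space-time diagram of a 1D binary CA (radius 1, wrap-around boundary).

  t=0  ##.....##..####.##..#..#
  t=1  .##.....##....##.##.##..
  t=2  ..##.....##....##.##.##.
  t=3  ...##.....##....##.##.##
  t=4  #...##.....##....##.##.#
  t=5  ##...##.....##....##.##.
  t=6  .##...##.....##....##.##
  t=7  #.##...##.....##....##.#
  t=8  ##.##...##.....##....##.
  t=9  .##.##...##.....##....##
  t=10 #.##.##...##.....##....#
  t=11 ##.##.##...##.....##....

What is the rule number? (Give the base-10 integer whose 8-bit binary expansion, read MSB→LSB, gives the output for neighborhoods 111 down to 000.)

116

  ### -> .   bit 7 = 0  t=0,i=0
  ##. -> #   bit 6 = 1  t=0,i=1
  #.# -> #   bit 5 = 1  t=0,i=15
  #.. -> #   bit 4 = 1  t=0,i=2
  .## -> .   bit 3 = 0  t=0,i=7
  .#. -> #   bit 2 = 1  t=0,i=20
  ..# -> .   bit 1 = 0  t=0,i=6
  ... -> .   bit 0 = 0  t=0,i=3
  bits 01110100 = 116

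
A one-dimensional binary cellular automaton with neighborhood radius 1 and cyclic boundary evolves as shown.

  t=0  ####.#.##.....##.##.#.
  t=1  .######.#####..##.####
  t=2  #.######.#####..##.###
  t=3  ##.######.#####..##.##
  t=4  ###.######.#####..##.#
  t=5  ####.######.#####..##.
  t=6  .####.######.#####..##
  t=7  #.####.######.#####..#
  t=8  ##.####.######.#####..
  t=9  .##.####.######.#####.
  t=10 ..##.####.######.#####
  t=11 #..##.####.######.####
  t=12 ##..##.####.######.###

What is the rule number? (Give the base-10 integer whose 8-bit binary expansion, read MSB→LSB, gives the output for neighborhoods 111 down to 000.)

245

  ### -> #   bit 7 = 1  t=0,i=1
  ##. -> #   bit 6 = 1  t=0,i=3
  #.# -> #   bit 5 = 1  t=0,i=4
  #.. -> #   bit 4 = 1  t=0,i=9
  .## -> .   bit 3 = 0  t=0,i=0
  .#. -> #   bit 2 = 1  t=0,i=5
  ..# -> .   bit 1 = 0  t=0,i=13
  ... -> #   bit 0 = 1  t=0,i=10
  bits 11110101 = 245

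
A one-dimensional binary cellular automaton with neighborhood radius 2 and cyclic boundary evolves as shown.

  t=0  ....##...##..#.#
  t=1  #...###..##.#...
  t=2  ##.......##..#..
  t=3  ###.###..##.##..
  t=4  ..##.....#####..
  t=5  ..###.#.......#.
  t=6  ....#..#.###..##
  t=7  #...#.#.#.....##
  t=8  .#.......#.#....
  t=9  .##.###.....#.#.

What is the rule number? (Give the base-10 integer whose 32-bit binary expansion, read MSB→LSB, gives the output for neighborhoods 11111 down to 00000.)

  nb #####: next=.  (t=4,i=11, bit31=0)
  nb ####.: next=.  (t=4,i=12, bit30=0)
  nb ###.#: next=#  (t=3,i=2, bit29=1)
  nb ###..: next=.  (t=1,i=6, bit28=0)
  nb ##.##: next=#  (t=3,i=3, bit27=1)
  nb ##.#.: next=.  (t=1,i=11, bit26=0)
  nb ##..#: next=.  (t=0,i=11, bit25=0)
  nb ##...: next=#  (t=0,i=6, bit24=1)
  nb #.###: next=.  (t=3,i=4, bit23=0)
  nb #.##.: next=#  (t=3,i=12, bit22=1)
  nb #.#.#: next=.  (t=7,i=6, bit21=0)
  nb #.#..: next=.  (t=0,i=15, bit20=0)
  nb #..##: next=.  (t=1,i=8, bit19=0)
  nb #..#.: next=#  (t=0,i=12, bit18=1)
  nb #...#: next=.  (t=0,i=7, bit17=0)
  nb #....: next=.  (t=0,i=1, bit16=0)
  nb .####: next=.  (t=4,i=10, bit15=0)
  nb .###.: next=.  (t=1,i=5, bit14=0)
  nb .##.#: next=#  (t=1,i=10, bit13=1)
  nb .##..: next=#  (t=0,i=5, bit12=1)
  nb .#.##: next=#  (t=6,i=8, bit11=1)
  nb .#.#.: next=.  (t=0,i=14, bit10=0)
  nb .#..#: next=.  (t=2,i=14, bit9=0)
  nb .#...: next=#  (t=0,i=0, bit8=1)
  nb ..###: next=.  (t=1,i=4, bit7=0)
  nb ..##.: next=#  (t=0,i=4, bit6=1)
  nb ..#.#: next=.  (t=0,i=13, bit5=0)
  nb ..#..: next=#  (t=1,i=0, bit4=1)
  nb ...##: next=.  (t=0,i=3, bit3=0)
  nb ...#.: next=.  (t=1,i=15, bit2=0)
  nb ....#: next=.  (t=0,i=2, bit1=0)
  nb .....: next=#  (t=2,i=4, bit0=1)
  bits 00101001010001000011100101010001 = 692336977

692336977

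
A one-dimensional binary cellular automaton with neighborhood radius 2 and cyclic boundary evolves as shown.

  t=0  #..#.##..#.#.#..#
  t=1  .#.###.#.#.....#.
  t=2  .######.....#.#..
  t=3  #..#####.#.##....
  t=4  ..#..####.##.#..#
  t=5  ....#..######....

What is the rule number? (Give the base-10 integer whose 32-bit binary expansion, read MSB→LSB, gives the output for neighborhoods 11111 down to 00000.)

  [31] ##### => #  t=2,i=3
  [30] ####. => #  t=2,i=5
  [29] ###.# => #  t=1,i=5
  [28] ###.. => #  t=2,i=6
  [27] ##.## => #  t=4,i=9
  [26] ##.#. => #  t=1,i=6
  [25] ##..# => #  t=0,i=1
  [24] ##... => #  t=2,i=7
  [23] #.### => #  t=1,i=3
  [22] #.##. => #  t=0,i=5
  [21] #.#.# => .  t=0,i=11
  [20] #.#.. => .  t=0,i=13
  [19] #..## => #  t=0,i=15
  [18] #..#. => .  t=0,i=2
  [17] #...# => .  t=2,i=16
  [16] #.... => .  t=1,i=11
  [15] .#### => .  t=2,i=2
  [14] .###. => #  t=1,i=4
  [13] .##.# => #  t=4,i=11
  [12] .##.. => .  t=0,i=0
  [11] .#.## => #  t=0,i=4
  [10] .#.#. => .  t=0,i=10
  [9] .#..# => .  t=0,i=14
  [8] .#... => .  t=1,i=10
  [7] ..### => .  t=2,i=1
  [6] ..##. => .  t=0,i=16
  [5] ..#.# => #  t=0,i=3
  [4] ..#.. => .  t=1,i=15
  [3] ...## => #  t=2,i=0
  [2] ...#. => #  t=1,i=14
  [1] ....# => .  t=1,i=13
  [0] ..... => #  t=1,i=12
  bits 11111111110010000110100000101101 = 4291323949

4291323949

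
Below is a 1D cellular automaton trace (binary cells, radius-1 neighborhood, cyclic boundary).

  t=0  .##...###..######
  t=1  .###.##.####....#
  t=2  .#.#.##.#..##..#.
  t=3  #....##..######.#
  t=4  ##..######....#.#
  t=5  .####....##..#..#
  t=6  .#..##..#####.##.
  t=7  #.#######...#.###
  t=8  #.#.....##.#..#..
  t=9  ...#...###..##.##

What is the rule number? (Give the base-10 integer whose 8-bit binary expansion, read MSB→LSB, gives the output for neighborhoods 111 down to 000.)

90

  nb ###: next=.  (t=0,i=7, bit7=0)
  nb ##.: next=#  (t=0,i=2, bit6=1)
  nb #.#: next=.  (t=0,i=0, bit5=0)
  nb #..: next=#  (t=0,i=3, bit4=1)
  nb .##: next=#  (t=0,i=1, bit3=1)
  nb .#.: next=.  (t=1,i=16, bit2=0)
  nb ..#: next=#  (t=0,i=5, bit1=1)
  nb ...: next=.  (t=0,i=4, bit0=0)
  bits 01011010 = 90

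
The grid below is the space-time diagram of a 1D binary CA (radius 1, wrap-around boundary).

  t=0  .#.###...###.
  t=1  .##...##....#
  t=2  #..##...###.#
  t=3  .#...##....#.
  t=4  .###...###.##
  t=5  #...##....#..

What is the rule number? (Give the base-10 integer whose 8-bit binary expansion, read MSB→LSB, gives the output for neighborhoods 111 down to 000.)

  ### -> .   bit 7 = 0  t=0,i=4
  ##. -> .   bit 6 = 0  t=0,i=5
  #.# -> #   bit 5 = 1  t=0,i=2
  #.. -> #   bit 4 = 1  t=0,i=6
  .## -> .   bit 3 = 0  t=0,i=3
  .#. -> #   bit 2 = 1  t=0,i=1
  ..# -> .   bit 1 = 0  t=0,i=0
  ... -> #   bit 0 = 1  t=0,i=7
  bits 00110101 = 53

53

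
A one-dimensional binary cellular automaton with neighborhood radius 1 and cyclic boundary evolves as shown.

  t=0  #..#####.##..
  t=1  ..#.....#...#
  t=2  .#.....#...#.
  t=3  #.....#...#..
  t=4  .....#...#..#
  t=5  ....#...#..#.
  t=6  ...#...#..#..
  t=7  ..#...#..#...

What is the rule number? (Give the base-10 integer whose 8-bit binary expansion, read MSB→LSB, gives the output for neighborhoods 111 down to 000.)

34

  [7] ### => .  t=0,i=4
  [6] ##. => .  t=0,i=7
  [5] #.# => #  t=0,i=8
  [4] #.. => .  t=0,i=1
  [3] .## => .  t=0,i=3
  [2] .#. => .  t=0,i=0
  [1] ..# => #  t=0,i=2
  [0] ... => .  t=1,i=4
  bits 00100010 = 34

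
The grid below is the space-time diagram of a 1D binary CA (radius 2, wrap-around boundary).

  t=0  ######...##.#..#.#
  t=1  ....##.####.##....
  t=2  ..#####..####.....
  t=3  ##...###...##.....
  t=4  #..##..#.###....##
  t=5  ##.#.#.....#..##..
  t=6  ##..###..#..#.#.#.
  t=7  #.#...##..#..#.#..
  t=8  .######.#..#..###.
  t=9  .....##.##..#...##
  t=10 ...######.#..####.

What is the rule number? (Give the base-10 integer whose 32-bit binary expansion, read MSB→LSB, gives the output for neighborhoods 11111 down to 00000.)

  ##### -> .   bit 31 = 0  t=0,i=1
  ####. -> #   bit 30 = 1  t=0,i=4
  ###.# -> #   bit 29 = 1  t=1,i=10
  ###.. -> #   bit 28 = 1  t=0,i=5
  ##.## -> #   bit 27 = 1  t=1,i=6
  ##.#. -> .   bit 26 = 0  t=0,i=11
  ##..# -> #   bit 25 = 1  t=2,i=7
  ##... -> .   bit 24 = 0  t=0,i=6
  #.### -> .   bit 23 = 0  t=0,i=17
  #.##. -> #   bit 22 = 1  t=1,i=12
  #.#.# -> .   bit 21 = 0  t=5,i=3
  #.#.. -> #   bit 20 = 1  t=0,i=12
  #..## -> .   bit 19 = 0  t=2,i=8
  #..#. -> .   bit 18 = 0  t=0,i=14
  #...# -> #   bit 17 = 1  t=0,i=7
  #.... -> .   bit 16 = 0  t=1,i=15
  .#### -> .   bit 15 = 0  t=0,i=0
  .###. -> .   bit 14 = 0  t=3,i=6
  .##.# -> #   bit 13 = 1  t=0,i=10
  .##.. -> .   bit 12 = 0  t=1,i=13
  .#.## -> .   bit 11 = 0  t=0,i=16
  .#.#. -> #   bit 10 = 1  t=5,i=4
  .#..# -> #   bit 9 = 1  t=0,i=13
  .#... -> #   bit 8 = 1  t=5,i=6
  ..### -> .   bit 7 = 0  t=2,i=2
  ..##. -> #   bit 6 = 1  t=0,i=9
  ..#.# -> .   bit 5 = 0  t=0,i=15
  ..#.. -> .   bit 4 = 0  t=5,i=11
  ...## -> #   bit 3 = 1  t=0,i=8
  ...#. -> .   bit 2 = 0  t=5,i=10
  ....# -> #   bit 1 = 1  t=1,i=2
  ..... -> .   bit 0 = 0  t=1,i=0
  bits 01111010010100100010011101001010 = 2052204362

2052204362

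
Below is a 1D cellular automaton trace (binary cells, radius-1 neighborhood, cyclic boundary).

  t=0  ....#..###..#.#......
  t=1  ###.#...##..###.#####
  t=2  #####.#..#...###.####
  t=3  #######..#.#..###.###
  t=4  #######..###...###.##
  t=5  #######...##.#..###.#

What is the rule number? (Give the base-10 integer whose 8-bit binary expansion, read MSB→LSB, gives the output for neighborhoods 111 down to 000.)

  ###|#  b7=1 t=0,i=8
  ##.|#  b6=1 t=0,i=9
  #.#|#  b5=1 t=0,i=13
  #..|.  b4=0 t=0,i=5
  .##|.  b3=0 t=0,i=7
  .#.|#  b2=1 t=0,i=4
  ..#|.  b1=0 t=0,i=3
  ...|#  b0=1 t=0,i=0
  bits 11100101 = 229

229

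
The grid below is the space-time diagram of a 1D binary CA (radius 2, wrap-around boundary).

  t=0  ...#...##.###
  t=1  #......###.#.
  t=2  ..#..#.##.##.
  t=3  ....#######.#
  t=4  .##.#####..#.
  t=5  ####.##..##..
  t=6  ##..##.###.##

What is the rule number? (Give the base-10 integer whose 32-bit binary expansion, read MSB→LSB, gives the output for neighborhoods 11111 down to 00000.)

  [31] ##### => #  t=3,i=6
  [30] ####. => .  t=3,i=9
  [29] ###.# => .  t=1,i=9
  [28] ###.. => .  t=0,i=12
  [27] ##.## => #  t=0,i=9
  [26] ##.#. => #  t=1,i=10
  [25] ##..# => #  t=4,i=9
  [24] ##... => #  t=0,i=0
  [23] #.### => .  t=0,i=10
  [22] #.##. => #  t=2,i=7
  [21] #.#.# => #  t=1,i=11
  [20] #.#.. => .  t=1,i=0
  [19] #..## => #  t=4,i=0
  [18] #..#. => #  t=2,i=4
  [17] #...# => .  t=0,i=1
  [16] #.... => #  t=1,i=2
  [15] .#### => #  t=3,i=5
  [14] .###. => #  t=0,i=11
  [13] .##.# => #  t=0,i=8
  [12] .##.. => .  t=2,i=11
  [11] .#.## => #  t=2,i=6
  [10] .#.#. => .  t=1,i=12
  [9] .#..# => .  t=2,i=3
  [8] .#... => .  t=0,i=4
  [7] ..### => #  t=1,i=7
  [6] ..##. => #  t=0,i=7
  [5] ..#.# => #  t=2,i=5
  [4] ..#.. => .  t=0,i=3
  [3] ...## => .  t=0,i=6
  [2] ...#. => .  t=0,i=2
  [1] ....# => #  t=1,i=5
  [0] ..... => .  t=1,i=3
  bits 10001111011011011110100011100010 = 2406344930

2406344930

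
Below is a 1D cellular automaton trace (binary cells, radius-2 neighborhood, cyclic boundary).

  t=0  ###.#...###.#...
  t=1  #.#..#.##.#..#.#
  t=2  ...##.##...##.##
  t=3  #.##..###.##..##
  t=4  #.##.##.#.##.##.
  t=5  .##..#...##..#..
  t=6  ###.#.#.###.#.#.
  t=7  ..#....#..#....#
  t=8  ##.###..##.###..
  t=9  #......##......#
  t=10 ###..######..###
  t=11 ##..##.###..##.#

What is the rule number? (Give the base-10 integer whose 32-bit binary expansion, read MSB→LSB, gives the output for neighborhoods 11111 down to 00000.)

3779926986

  nb #####: next=#  (t=10,i=0, bit31=1)
  nb ####.: next=#  (t=10,i=1, bit30=1)
  nb ###.#: next=#  (t=0,i=2, bit29=1)
  nb ###..: next=.  (t=8,i=5, bit28=0)
  nb ##.##: next=.  (t=2,i=5, bit27=0)
  nb ##.#.: next=.  (t=0,i=3, bit26=0)
  nb ##..#: next=.  (t=3,i=4, bit25=0)
  nb ##...: next=#  (t=2,i=0, bit24=1)
  nb #.###: next=.  (t=6,i=0, bit23=0)
  nb #.##.: next=#  (t=1,i=7, bit22=1)
  nb #.#.#: next=.  (t=4,i=0, bit21=0)
  nb #.#..: next=.  (t=0,i=4, bit20=0)
  nb #..##: next=#  (t=3,i=5, bit19=1)
  nb #..#.: next=#  (t=1,i=4, bit18=1)
  nb #...#: next=.  (t=0,i=6, bit17=0)
  nb #....: next=#  (t=7,i=4, bit16=1)
  nb .####: next=.  (t=10,i=6, bit15=0)
  nb .###.: next=.  (t=0,i=1, bit14=0)
  nb .##.#: next=.  (t=1,i=0, bit13=0)
  nb .##..: next=#  (t=2,i=7, bit12=1)
  nb .#.##: next=#  (t=1,i=6, bit11=1)
  nb .#.#.: next=.  (t=6,i=5, bit10=0)
  nb .#..#: next=#  (t=1,i=3, bit9=1)
  nb .#...: next=#  (t=0,i=5, bit8=1)
  nb ..###: next=#  (t=0,i=0, bit7=1)
  nb ..##.: next=#  (t=2,i=3, bit6=1)
  nb ..#.#: next=.  (t=1,i=5, bit5=0)
  nb ..#..: next=.  (t=5,i=5, bit4=0)
  nb ...##: next=#  (t=0,i=7, bit3=1)
  nb ...#.: next=.  (t=7,i=6, bit2=0)
  nb ....#: next=#  (t=7,i=5, bit1=1)
  nb .....: next=.  (t=9,i=3, bit0=0)
  bits 11100001010011010001101111001010 = 3779926986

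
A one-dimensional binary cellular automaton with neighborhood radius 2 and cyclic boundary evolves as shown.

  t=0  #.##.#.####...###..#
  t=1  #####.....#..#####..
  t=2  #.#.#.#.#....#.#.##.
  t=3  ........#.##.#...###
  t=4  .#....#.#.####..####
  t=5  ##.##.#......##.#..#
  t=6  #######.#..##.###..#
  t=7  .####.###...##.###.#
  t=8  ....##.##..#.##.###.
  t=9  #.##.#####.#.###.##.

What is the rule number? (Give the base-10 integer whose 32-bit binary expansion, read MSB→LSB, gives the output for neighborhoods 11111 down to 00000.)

  nb #####: next=#  (t=1,i=2, bit31=1)
  nb ####.: next=.  (t=0,i=9, bit30=0)
  nb ###.#: next=#  (t=4,i=19, bit29=1)
  nb ###..: next=#  (t=0,i=10, bit28=1)
  nb ##.##: next=#  (t=0,i=1, bit27=1)
  nb ##.#.: next=#  (t=0,i=4, bit26=1)
  nb ##..#: next=#  (t=0,i=17, bit25=1)
  nb ##...: next=.  (t=0,i=11, bit24=0)
  nb #.###: next=.  (t=0,i=7, bit23=0)
  nb #.##.: next=#  (t=0,i=2, bit22=1)
  nb #.#.#: next=.  (t=0,i=5, bit21=0)
  nb #.#..: next=#  (t=2,i=8, bit20=1)
  nb #..##: next=.  (t=0,i=18, bit19=0)
  nb #..#.: next=.  (t=8,i=10, bit18=0)
  nb #...#: next=.  (t=0,i=12, bit17=0)
  nb #....: next=#  (t=1,i=6, bit16=1)
  nb .####: next=.  (t=0,i=8, bit15=0)
  nb .###.: next=#  (t=0,i=15, bit14=1)
  nb .##.#: next=#  (t=0,i=0, bit13=1)
  nb .##..: next=#  (t=8,i=8, bit12=1)
  nb .#.##: next=.  (t=0,i=6, bit11=0)
  nb .#.#.: next=.  (t=2,i=1, bit10=0)
  nb .#..#: next=.  (t=1,i=11, bit9=0)
  nb .#...: next=.  (t=2,i=9, bit8=0)
  nb ..###: next=#  (t=0,i=14, bit7=1)
  nb ..##.: next=.  (t=0,i=19, bit6=0)
  nb ..#.#: next=#  (t=2,i=13, bit5=1)
  nb ..#..: next=.  (t=1,i=10, bit4=0)
  nb ...##: next=#  (t=0,i=13, bit3=1)
  nb ...#.: next=.  (t=1,i=9, bit2=0)
  nb ....#: next=#  (t=1,i=8, bit1=1)
  nb .....: next=.  (t=1,i=7, bit0=0)
  bits 10111110010100010111000010101010 = 3193008298

3193008298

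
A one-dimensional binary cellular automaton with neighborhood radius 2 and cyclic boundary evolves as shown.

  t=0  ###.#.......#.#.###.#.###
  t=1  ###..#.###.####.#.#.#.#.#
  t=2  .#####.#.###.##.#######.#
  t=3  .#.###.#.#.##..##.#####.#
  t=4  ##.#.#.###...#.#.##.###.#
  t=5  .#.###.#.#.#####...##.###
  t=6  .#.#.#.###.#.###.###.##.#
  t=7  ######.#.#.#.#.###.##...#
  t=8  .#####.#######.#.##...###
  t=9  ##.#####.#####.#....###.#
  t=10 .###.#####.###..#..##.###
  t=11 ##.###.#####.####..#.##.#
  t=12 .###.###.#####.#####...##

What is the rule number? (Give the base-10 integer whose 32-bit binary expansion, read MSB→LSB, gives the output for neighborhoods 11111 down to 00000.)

  #####|#  b31=1 t=0,i=0
  ####.|#  b30=1 t=0,i=1
  ###.#|#  b29=1 t=0,i=2
  ###..|#  b28=1 t=1,i=2
  ##.##|#  b27=1 t=1,i=10
  ##.#.|.  b26=0 t=0,i=3
  ##..#|#  b25=1 t=1,i=3
  ##...|.  b24=0 t=4,i=10
  #.###|#  b23=1 t=0,i=16
  #.##.|.  b22=0 t=2,i=13
  #.#.#|#  b21=1 t=0,i=14
  #.#..|.  b20=0 t=0,i=4
  #..##|.  b19=0 t=3,i=14
  #..#.|#  b18=1 t=1,i=4
  #...#|#  b17=1 t=4,i=11
  #....|.  b16=0 t=0,i=6
  .####|.  b15=0 t=0,i=23
  .###.|.  b14=0 t=0,i=17
  .##.#|.  b13=0 t=2,i=14
  .##..|.  b12=0 t=3,i=12
  .#.##|.  b11=0 t=0,i=15
  .#.#.|#  b10=1 t=0,i=13
  .#..#|.  b9=0 t=10,i=17
  .#...|#  b8=1 t=0,i=5
  ..###|#  b7=1 t=7,i=24
  ..##.|#  b6=1 t=3,i=15
  ..#.#|#  b5=1 t=0,i=12
  ..#..|#  b4=1 t=10,i=16
  ...##|#  b3=1 t=5,i=18
  ...#.|#  b2=1 t=0,i=11
  ....#|.  b1=0 t=0,i=10
  .....|#  b0=1 t=0,i=7
  bits 11111010101001100000010111111101 = 4205184509

4205184509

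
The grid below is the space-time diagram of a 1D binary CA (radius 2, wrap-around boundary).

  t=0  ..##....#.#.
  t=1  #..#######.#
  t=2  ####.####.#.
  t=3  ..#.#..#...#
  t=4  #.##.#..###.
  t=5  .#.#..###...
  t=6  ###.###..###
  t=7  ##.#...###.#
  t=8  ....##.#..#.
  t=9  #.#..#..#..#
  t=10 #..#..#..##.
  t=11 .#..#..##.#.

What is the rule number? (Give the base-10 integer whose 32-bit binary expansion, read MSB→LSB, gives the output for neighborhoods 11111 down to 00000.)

  [31] ##### => #  t=1,i=5
  [30] ####. => #  t=1,i=8
  [29] ###.# => .  t=1,i=9
  [28] ###.. => .  t=5,i=8
  [27] ##.## => #  t=1,i=10
  [26] ##.#. => .  t=2,i=9
  [25] ##..# => #  t=1,i=1
  [24] ##... => #  t=0,i=4
  [23] #.### => .  t=2,i=0
  [22] #.##. => .  t=1,i=11
  [21] #.#.# => .  t=2,i=10
  [20] #.#.. => .  t=0,i=10
  [19] #..## => #  t=1,i=2
  [18] #..#. => .  t=3,i=1
  [17] #...# => #  t=0,i=0
  [16] #.... => #  t=0,i=5
  [15] .#### => .  t=1,i=4
  [14] .###. => .  t=4,i=9
  [13] .##.# => #  t=4,i=3
  [12] .##.. => #  t=0,i=3
  [11] .#.## => #  t=2,i=11
  [10] .#.#. => #  t=0,i=9
  [9] .#..# => #  t=3,i=0
  [8] .#... => #  t=0,i=11
  [7] ..### => #  t=1,i=3
  [6] ..##. => .  t=0,i=2
  [5] ..#.# => #  t=0,i=8
  [4] ..#.. => .  t=3,i=7
  [3] ...## => .  t=0,i=1
  [2] ...#. => #  t=0,i=7
  [1] ....# => #  t=0,i=6
  [0] ..... => .  t=8,i=1
  bits 11001011000010110011111110100110 = 3406512038

3406512038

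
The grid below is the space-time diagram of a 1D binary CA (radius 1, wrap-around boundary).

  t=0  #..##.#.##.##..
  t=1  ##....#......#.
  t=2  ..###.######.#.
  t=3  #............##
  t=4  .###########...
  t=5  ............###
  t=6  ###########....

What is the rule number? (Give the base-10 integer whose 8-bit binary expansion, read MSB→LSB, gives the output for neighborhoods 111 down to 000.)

21

  nb ###: next=.  (t=2,i=3, bit7=0)
  nb ##.: next=.  (t=0,i=4, bit6=0)
  nb #.#: next=.  (t=0,i=5, bit5=0)
  nb #..: next=#  (t=0,i=1, bit4=1)
  nb .##: next=.  (t=0,i=3, bit3=0)
  nb .#.: next=#  (t=0,i=0, bit2=1)
  nb ..#: next=.  (t=0,i=2, bit1=0)
  nb ...: next=#  (t=1,i=3, bit0=1)
  bits 00010101 = 21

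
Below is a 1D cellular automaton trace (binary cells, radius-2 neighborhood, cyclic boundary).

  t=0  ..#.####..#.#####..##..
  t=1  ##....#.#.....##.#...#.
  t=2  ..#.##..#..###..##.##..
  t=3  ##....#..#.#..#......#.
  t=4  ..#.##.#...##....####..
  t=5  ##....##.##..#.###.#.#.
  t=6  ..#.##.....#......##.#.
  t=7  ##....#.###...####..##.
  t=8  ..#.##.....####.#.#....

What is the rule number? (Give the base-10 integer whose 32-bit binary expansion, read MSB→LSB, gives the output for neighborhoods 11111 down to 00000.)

3341943439

  #####|#  b31=1 t=0,i=14
  ####.|#  b30=1 t=0,i=6
  ###.#|.  b29=0 t=5,i=17
  ###..|.  b28=0 t=0,i=7
  ##.##|.  b27=0 t=2,i=18
  ##.#.|#  b26=1 t=1,i=16
  ##..#|#  b25=1 t=0,i=8
  ##...|#  b24=1 t=0,i=21
  #.###|.  b23=0 t=0,i=4
  #.##.|.  b22=0 t=1,i=0
  #.#.#|#  b21=1 t=5,i=19
  #.#..|#  b20=1 t=1,i=8
  #..##|.  b19=0 t=0,i=18
  #..#.|.  b18=0 t=0,i=9
  #...#|#  b17=1 t=1,i=19
  #....|.  b16=0 t=0,i=22
  .####|.  b15=0 t=0,i=5
  .###.|.  b14=0 t=2,i=12
  .##.#|.  b13=0 t=1,i=15
  .##..|.  b12=0 t=0,i=20
  .#.##|.  b11=0 t=0,i=3
  .#.#.|.  b10=0 t=1,i=7
  .#..#|#  b9=1 t=2,i=9
  .#...|.  b8=0 t=1,i=9
  ..###|#  b7=1 t=2,i=11
  ..##.|.  b6=0 t=0,i=19
  ..#.#|.  b5=0 t=0,i=2
  ..#..|.  b4=0 t=2,i=8
  ...##|#  b3=1 t=1,i=13
  ...#.|#  b2=1 t=0,i=1
  ....#|#  b1=1 t=0,i=0
  .....|#  b0=1 t=1,i=11
  bits 11000111001100100000001010001111 = 3341943439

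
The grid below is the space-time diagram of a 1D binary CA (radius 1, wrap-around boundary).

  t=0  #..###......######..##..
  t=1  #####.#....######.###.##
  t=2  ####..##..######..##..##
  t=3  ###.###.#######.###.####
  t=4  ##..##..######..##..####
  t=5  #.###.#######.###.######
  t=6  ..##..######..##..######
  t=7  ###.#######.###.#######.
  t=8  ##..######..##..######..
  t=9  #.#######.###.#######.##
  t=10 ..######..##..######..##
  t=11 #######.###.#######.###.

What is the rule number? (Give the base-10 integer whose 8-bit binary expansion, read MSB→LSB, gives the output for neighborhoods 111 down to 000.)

158

  ###|#  b7=1 t=0,i=4
  ##.|.  b6=0 t=0,i=5
  #.#|.  b5=0 t=1,i=5
  #..|#  b4=1 t=0,i=1
  .##|#  b3=1 t=0,i=3
  .#.|#  b2=1 t=0,i=0
  ..#|#  b1=1 t=0,i=2
  ...|.  b0=0 t=0,i=7
  bits 10011110 = 158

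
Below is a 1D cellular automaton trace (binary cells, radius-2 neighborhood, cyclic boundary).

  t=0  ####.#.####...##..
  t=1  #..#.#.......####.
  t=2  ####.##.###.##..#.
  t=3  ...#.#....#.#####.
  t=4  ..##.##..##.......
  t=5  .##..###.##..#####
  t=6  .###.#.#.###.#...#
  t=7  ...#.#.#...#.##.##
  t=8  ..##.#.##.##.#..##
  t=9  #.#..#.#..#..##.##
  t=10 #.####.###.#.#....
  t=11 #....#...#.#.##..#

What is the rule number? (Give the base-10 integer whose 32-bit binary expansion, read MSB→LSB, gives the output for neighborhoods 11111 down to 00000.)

578032621

  [31] ##### => .  t=3,i=14
  [30] ####. => .  t=0,i=2
  [29] ###.# => #  t=0,i=3
  [28] ###.. => .  t=0,i=10
  [27] ##.## => .  t=2,i=4
  [26] ##.#. => .  t=0,i=4
  [25] ##..# => #  t=0,i=16
  [24] ##... => .  t=0,i=11
  [23] #.### => .  t=0,i=7
  [22] #.##. => #  t=2,i=5
  [21] #.#.# => #  t=0,i=5
  [20] #.#.. => #  t=1,i=0
  [19] #..## => .  t=0,i=17
  [18] #..#. => #  t=1,i=2
  [17] #...# => .  t=0,i=12
  [16] #.... => .  t=1,i=7
  [15] .#### => .  t=0,i=1
  [14] .###. => .  t=2,i=9
  [13] .##.# => .  t=2,i=6
  [12] .##.. => #  t=0,i=15
  [11] .#.## => .  t=0,i=6
  [10] .#.#. => .  t=1,i=4
  [9] .#..# => #  t=1,i=1
  [8] .#... => #  t=1,i=6
  [7] ..### => #  t=0,i=0
  [6] ..##. => #  t=0,i=14
  [5] ..#.# => #  t=1,i=3
  [4] ..#.. => .  t=9,i=10
  [3] ...## => #  t=0,i=13
  [2] ...#. => #  t=3,i=2
  [1] ....# => .  t=1,i=11
  [0] ..... => #  t=1,i=8
  bits 00100010011101000001001111101101 = 578032621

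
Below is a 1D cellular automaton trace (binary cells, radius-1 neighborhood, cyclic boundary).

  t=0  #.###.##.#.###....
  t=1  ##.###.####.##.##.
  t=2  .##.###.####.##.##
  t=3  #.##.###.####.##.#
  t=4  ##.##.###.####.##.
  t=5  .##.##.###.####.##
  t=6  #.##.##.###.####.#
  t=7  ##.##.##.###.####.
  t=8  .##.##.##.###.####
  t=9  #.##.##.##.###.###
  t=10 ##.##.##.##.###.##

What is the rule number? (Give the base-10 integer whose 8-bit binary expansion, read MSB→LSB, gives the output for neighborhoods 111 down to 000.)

  nb ###: next=#  (t=0,i=3, bit7=1)
  nb ##.: next=#  (t=0,i=4, bit6=1)
  nb #.#: next=#  (t=0,i=1, bit5=1)
  nb #..: next=.  (t=0,i=14, bit4=0)
  nb .##: next=.  (t=0,i=2, bit3=0)
  nb .#.: next=#  (t=0,i=0, bit2=1)
  nb ..#: next=.  (t=0,i=17, bit1=0)
  nb ...: next=#  (t=0,i=15, bit0=1)
  bits 11100101 = 229

229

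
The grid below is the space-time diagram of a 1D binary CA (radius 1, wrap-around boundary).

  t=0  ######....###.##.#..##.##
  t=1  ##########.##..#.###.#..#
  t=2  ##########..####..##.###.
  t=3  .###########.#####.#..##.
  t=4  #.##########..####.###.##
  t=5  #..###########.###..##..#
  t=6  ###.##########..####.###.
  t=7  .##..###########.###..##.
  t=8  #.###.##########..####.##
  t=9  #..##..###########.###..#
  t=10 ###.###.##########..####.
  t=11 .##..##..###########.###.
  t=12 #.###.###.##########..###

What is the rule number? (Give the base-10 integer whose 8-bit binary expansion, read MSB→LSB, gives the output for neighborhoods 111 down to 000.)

  [7] ### => #  t=0,i=0
  [6] ##. => #  t=0,i=5
  [5] #.# => .  t=0,i=13
  [4] #.. => #  t=0,i=6
  [3] .## => .  t=0,i=10
  [2] .#. => #  t=0,i=17
  [1] ..# => #  t=0,i=9
  [0] ... => #  t=0,i=7
  bits 11010111 = 215

215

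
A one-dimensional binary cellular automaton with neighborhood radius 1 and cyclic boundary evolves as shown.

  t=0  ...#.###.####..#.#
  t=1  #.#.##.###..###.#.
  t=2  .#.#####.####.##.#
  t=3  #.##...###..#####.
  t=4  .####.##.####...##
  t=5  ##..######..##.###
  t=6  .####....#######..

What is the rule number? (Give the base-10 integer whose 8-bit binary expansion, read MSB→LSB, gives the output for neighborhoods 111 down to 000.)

122

  [7] ### => .  t=0,i=6
  [6] ##. => #  t=0,i=7
  [5] #.# => #  t=0,i=4
  [4] #.. => #  t=0,i=0
  [3] .## => #  t=0,i=5
  [2] .#. => .  t=0,i=3
  [1] ..# => #  t=0,i=2
  [0] ... => .  t=0,i=1
  bits 01111010 = 122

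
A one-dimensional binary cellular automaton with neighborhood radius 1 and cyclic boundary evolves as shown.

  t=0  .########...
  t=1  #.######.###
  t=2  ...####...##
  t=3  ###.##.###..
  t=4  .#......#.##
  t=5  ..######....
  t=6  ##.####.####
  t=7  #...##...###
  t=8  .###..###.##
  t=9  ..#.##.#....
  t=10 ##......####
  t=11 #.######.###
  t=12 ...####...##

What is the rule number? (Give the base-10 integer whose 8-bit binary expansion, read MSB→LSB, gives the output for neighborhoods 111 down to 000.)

  [7] ### => #  t=0,i=2
  [6] ##. => .  t=0,i=8
  [5] #.# => .  t=1,i=1
  [4] #.. => #  t=0,i=9
  [3] .## => .  t=0,i=1
  [2] .#. => .  t=4,i=1
  [1] ..# => #  t=0,i=0
  [0] ... => #  t=0,i=10
  bits 10010011 = 147

147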